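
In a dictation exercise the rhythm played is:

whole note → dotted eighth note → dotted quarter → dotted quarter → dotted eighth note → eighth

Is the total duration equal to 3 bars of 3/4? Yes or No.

One bar of 3/4 = 12 sixteenth notes, so 3 bars = 36.
In sixteenth notes: whole note = 16; dotted eighth note = 3; dotted quarter = 6; dotted quarter = 6; dotted eighth note = 3; eighth = 2.
Total: 16 + 3 + 6 + 6 + 3 + 2 = 36.
36 equals 36, so the answer is Yes.

Yes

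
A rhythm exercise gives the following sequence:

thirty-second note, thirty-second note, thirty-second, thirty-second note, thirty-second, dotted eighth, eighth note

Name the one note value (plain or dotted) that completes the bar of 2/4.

The bar of 2/4 = 16 thirty-second notes.
Convert each value to thirty-second notes: thirty-second note = 1; thirty-second note = 1; thirty-second = 1; thirty-second note = 1; thirty-second = 1; dotted eighth = 6; eighth note = 4.
Sum: 1 + 1 + 1 + 1 + 1 + 6 + 4 = 15.
Remaining: 16 − 15 = 1 thirty-second note, which is a thirty-second note.

thirty-second note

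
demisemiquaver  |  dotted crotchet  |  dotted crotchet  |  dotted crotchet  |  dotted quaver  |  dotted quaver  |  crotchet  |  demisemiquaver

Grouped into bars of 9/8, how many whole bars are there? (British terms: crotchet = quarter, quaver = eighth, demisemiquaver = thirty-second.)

One bar of 9/8 = 36 thirty-second notes.
In thirty-second notes: demisemiquaver = 1; dotted crotchet = 12; dotted crotchet = 12; dotted crotchet = 12; dotted quaver = 6; dotted quaver = 6; crotchet = 8; demisemiquaver = 1.
Sum: 1 + 12 + 12 + 12 + 6 + 6 + 8 + 1 = 58.
58 ÷ 36 = 1 complete bar with 22 left over.

1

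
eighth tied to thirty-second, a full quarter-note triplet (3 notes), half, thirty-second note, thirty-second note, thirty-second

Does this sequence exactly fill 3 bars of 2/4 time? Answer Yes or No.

No

One bar of 2/4 = 16 thirty-second notes, so 3 bars = 48.
Convert each value to thirty-second notes: eighth tied to thirty-second (eighth + thirty-second) = 5; a full quarter-note triplet (3 notes) (three triplet quarters span one half) = 16; half = 16; thirty-second note = 1; thirty-second note = 1; thirty-second = 1.
Adding: 5 + 16 + 16 + 1 + 1 + 1 = 40.
40 falls short of 48, so the answer is No.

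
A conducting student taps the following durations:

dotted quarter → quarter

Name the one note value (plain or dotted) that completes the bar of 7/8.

quarter note

The bar of 7/8 = 7 eighth notes.
Convert each value to eighth notes: dotted quarter = 3; quarter = 2.
Total: 3 + 2 = 5.
Remaining: 7 − 5 = 2 eighth notes, which is a quarter note.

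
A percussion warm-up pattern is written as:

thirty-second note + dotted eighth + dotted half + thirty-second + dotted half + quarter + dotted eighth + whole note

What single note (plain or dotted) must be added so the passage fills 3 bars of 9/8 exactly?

dotted eighth note

3 bars of 9/8 = 108 thirty-second notes.
Working in thirty-second notes: thirty-second note = 1; dotted eighth = 6; dotted half = 24; thirty-second = 1; dotted half = 24; quarter = 8; dotted eighth = 6; whole note = 32.
Sum: 1 + 6 + 24 + 1 + 24 + 8 + 6 + 32 = 102.
Remaining: 108 − 102 = 6 thirty-second notes, which is a dotted eighth note.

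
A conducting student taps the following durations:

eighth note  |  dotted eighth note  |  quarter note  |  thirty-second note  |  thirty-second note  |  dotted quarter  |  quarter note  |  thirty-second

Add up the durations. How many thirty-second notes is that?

Working in thirty-second notes: eighth note = 4; dotted eighth note = 6; quarter note = 8; thirty-second note = 1; thirty-second note = 1; dotted quarter = 12; quarter note = 8; thirty-second = 1.
Altogether 4 + 6 + 8 + 1 + 1 + 12 + 8 + 1 = 41 thirty-second notes.

41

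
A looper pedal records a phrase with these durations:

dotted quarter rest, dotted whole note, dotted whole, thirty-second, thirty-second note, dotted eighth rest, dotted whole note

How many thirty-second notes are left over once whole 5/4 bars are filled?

One bar of 5/4 = 40 thirty-second notes.
Each duration in thirty-second notes: dotted quarter rest = 12; dotted whole note = 48; dotted whole = 48; thirty-second = 1; thirty-second note = 1; dotted eighth rest = 6; dotted whole note = 48.
Total: 12 + 48 + 48 + 1 + 1 + 6 + 48 = 164.
164 ÷ 40 = 4 complete bars with 4 thirty-second notes remaining.

4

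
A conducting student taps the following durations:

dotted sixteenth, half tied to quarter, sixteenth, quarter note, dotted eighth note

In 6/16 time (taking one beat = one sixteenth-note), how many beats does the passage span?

21.5

One sixteenth-note beat = 2 thirty-second notes.
Working in thirty-second notes: dotted sixteenth = 3; half tied to quarter (half + quarter) = 24; sixteenth = 2; quarter note = 8; dotted eighth note = 6.
Sum: 3 + 24 + 2 + 8 + 6 = 43.
43 ÷ 2 = 21.5 beats.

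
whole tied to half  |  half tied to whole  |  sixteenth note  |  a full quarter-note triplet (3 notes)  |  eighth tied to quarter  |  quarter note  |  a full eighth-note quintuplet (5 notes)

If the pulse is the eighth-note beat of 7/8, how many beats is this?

37.5

One eighth-note beat = 2 sixteenth notes.
Convert each value to sixteenth notes: whole tied to half (whole + half) = 24; half tied to whole (half + whole) = 24; sixteenth note = 1; a full quarter-note triplet (3 notes) (three triplet quarters span one half) = 8; eighth tied to quarter (eighth + quarter) = 6; quarter note = 4; a full eighth-note quintuplet (5 notes) (five quintuplet eighths span one half) = 8.
Sum: 24 + 24 + 1 + 8 + 6 + 4 + 8 = 75.
75 ÷ 2 = 37.5 beats.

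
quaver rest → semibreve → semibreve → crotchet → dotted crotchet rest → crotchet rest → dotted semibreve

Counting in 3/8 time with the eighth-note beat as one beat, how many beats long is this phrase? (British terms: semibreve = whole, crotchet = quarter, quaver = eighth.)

36

One eighth-note beat = 2 sixteenth notes.
Each duration in sixteenth notes: quaver rest = 2; semibreve = 16; semibreve = 16; crotchet = 4; dotted crotchet rest = 6; crotchet rest = 4; dotted semibreve = 24.
Total: 2 + 16 + 16 + 4 + 6 + 4 + 24 = 72.
72 ÷ 2 = 36 beats.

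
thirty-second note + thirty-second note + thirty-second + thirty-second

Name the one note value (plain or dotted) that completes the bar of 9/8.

The bar of 9/8 = 36 thirty-second notes.
Working in thirty-second notes: thirty-second note = 1; thirty-second note = 1; thirty-second = 1; thirty-second = 1.
Adding: 1 + 1 + 1 + 1 = 4.
Remaining: 36 − 4 = 32 thirty-second notes, which is a whole note.

whole note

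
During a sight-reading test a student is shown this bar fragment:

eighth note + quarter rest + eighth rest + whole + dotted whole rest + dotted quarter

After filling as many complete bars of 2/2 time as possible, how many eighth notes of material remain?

One bar of 2/2 = 8 eighth notes.
In eighth notes: eighth note = 1; quarter rest = 2; eighth rest = 1; whole = 8; dotted whole rest = 12; dotted quarter = 3.
Sum: 1 + 2 + 1 + 8 + 12 + 3 = 27.
27 ÷ 8 = 3 complete bars with 3 eighth notes remaining.

3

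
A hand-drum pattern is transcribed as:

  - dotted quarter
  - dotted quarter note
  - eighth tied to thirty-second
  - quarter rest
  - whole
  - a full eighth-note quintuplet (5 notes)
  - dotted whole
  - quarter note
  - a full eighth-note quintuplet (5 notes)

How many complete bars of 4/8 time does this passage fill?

9

One bar of 4/8 = 16 thirty-second notes.
Each duration in thirty-second notes: dotted quarter = 12; dotted quarter note = 12; eighth tied to thirty-second (eighth + thirty-second) = 5; quarter rest = 8; whole = 32; a full eighth-note quintuplet (5 notes) (five quintuplet eighths span one half) = 16; dotted whole = 48; quarter note = 8; a full eighth-note quintuplet (5 notes) (five quintuplet eighths span one half) = 16.
Adding: 12 + 12 + 5 + 8 + 32 + 16 + 48 + 8 + 16 = 157.
157 ÷ 16 = 9 complete bars with 13 left over.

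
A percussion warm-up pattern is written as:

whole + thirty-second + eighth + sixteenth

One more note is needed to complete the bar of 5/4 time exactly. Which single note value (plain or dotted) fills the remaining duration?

The bar of 5/4 = 40 thirty-second notes.
In thirty-second notes: whole = 32; thirty-second = 1; eighth = 4; sixteenth = 2.
Total: 32 + 1 + 4 + 2 = 39.
Remaining: 40 − 39 = 1 thirty-second note, which is a thirty-second note.

thirty-second note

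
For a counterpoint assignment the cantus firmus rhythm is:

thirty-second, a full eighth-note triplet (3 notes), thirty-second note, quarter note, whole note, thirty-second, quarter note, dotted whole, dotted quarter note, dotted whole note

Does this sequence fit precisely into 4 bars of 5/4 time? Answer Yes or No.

No

One bar of 5/4 = 40 thirty-second notes, so 4 bars = 160.
Working in thirty-second notes: thirty-second = 1; a full eighth-note triplet (3 notes) (three triplet eighths span one quarter) = 8; thirty-second note = 1; quarter note = 8; whole note = 32; thirty-second = 1; quarter note = 8; dotted whole = 48; dotted quarter note = 12; dotted whole note = 48.
Sum: 1 + 8 + 1 + 8 + 32 + 1 + 8 + 48 + 12 + 48 = 167.
167 exceeds 160, so the answer is No.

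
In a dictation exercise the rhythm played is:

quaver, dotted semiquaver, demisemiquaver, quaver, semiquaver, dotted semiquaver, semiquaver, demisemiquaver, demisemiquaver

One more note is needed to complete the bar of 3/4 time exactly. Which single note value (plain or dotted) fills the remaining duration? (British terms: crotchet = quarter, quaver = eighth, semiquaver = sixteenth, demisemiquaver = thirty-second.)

dotted sixteenth note

The bar of 3/4 = 24 thirty-second notes.
Express everything in thirty-second notes: quaver = 4; dotted semiquaver = 3; demisemiquaver = 1; quaver = 4; semiquaver = 2; dotted semiquaver = 3; semiquaver = 2; demisemiquaver = 1; demisemiquaver = 1.
Adding: 4 + 3 + 1 + 4 + 2 + 3 + 2 + 1 + 1 = 21.
Remaining: 24 − 21 = 3 thirty-second notes, which is a dotted sixteenth note.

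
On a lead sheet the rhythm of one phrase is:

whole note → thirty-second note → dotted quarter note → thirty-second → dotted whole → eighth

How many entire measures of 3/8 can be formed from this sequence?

One bar of 3/8 = 12 thirty-second notes.
Convert each value to thirty-second notes: whole note = 32; thirty-second note = 1; dotted quarter note = 12; thirty-second = 1; dotted whole = 48; eighth = 4.
Altogether 32 + 1 + 12 + 1 + 48 + 4 = 98.
98 ÷ 12 = 8 complete bars with 2 left over.

8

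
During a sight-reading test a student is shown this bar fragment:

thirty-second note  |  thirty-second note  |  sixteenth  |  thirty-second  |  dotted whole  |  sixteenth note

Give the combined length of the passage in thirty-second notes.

Each duration in thirty-second notes: thirty-second note = 1; thirty-second note = 1; sixteenth = 2; thirty-second = 1; dotted whole = 48; sixteenth note = 2.
Adding: 1 + 1 + 2 + 1 + 48 + 2 = 55 thirty-second notes.

55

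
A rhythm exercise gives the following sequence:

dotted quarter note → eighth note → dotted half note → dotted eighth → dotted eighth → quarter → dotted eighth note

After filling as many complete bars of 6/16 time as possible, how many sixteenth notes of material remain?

One bar of 6/16 = 6 sixteenth notes.
Convert each value to sixteenth notes: dotted quarter note = 6; eighth note = 2; dotted half note = 12; dotted eighth = 3; dotted eighth = 3; quarter = 4; dotted eighth note = 3.
Total: 6 + 2 + 12 + 3 + 3 + 4 + 3 = 33.
33 ÷ 6 = 5 complete bars with 3 sixteenth notes remaining.

3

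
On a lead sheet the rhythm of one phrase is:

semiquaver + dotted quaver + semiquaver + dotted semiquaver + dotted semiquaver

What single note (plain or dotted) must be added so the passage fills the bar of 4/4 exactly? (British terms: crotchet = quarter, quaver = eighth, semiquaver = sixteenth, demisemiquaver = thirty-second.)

half note

The bar of 4/4 = 32 thirty-second notes.
Express everything in thirty-second notes: semiquaver = 2; dotted quaver = 6; semiquaver = 2; dotted semiquaver = 3; dotted semiquaver = 3.
Sum: 2 + 6 + 2 + 3 + 3 = 16.
Remaining: 32 − 16 = 16 thirty-second notes, which is a half note.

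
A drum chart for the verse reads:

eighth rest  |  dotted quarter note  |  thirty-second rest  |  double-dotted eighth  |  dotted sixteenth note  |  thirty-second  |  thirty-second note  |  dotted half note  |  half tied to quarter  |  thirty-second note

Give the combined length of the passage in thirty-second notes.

Each duration in thirty-second notes: eighth rest = 4; dotted quarter note = 12; thirty-second rest = 1; double-dotted eighth = 7; dotted sixteenth note = 3; thirty-second = 1; thirty-second note = 1; dotted half note = 24; half tied to quarter (half + quarter) = 24; thirty-second note = 1.
Sum: 4 + 12 + 1 + 7 + 3 + 1 + 1 + 24 + 24 + 1 = 78 thirty-second notes.

78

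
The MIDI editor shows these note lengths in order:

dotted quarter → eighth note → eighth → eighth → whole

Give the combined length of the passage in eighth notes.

14

Each duration in eighth notes: dotted quarter = 3; eighth note = 1; eighth = 1; eighth = 1; whole = 8.
Adding: 3 + 1 + 1 + 1 + 8 = 14 eighth notes.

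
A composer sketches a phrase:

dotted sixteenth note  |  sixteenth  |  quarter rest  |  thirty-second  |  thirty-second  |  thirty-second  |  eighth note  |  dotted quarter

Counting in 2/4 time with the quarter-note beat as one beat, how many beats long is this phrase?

4

One quarter-note beat = 8 thirty-second notes.
Convert each value to thirty-second notes: dotted sixteenth note = 3; sixteenth = 2; quarter rest = 8; thirty-second = 1; thirty-second = 1; thirty-second = 1; eighth note = 4; dotted quarter = 12.
Sum: 3 + 2 + 8 + 1 + 1 + 1 + 4 + 12 = 32.
32 ÷ 8 = 4 beats.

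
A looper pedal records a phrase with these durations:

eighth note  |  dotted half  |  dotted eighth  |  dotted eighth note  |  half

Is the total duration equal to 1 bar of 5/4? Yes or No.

No

One bar of 5/4 = 20 sixteenth notes.
Each duration in sixteenth notes: eighth note = 2; dotted half = 12; dotted eighth = 3; dotted eighth note = 3; half = 8.
Adding: 2 + 12 + 3 + 3 + 8 = 28.
28 exceeds 20, so the answer is No.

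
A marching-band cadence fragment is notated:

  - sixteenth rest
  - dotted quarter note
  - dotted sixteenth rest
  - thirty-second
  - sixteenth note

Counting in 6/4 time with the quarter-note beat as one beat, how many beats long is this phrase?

One quarter-note beat = 8 thirty-second notes.
Express everything in thirty-second notes: sixteenth rest = 2; dotted quarter note = 12; dotted sixteenth rest = 3; thirty-second = 1; sixteenth note = 2.
Adding: 2 + 12 + 3 + 1 + 2 = 20.
20 ÷ 8 = 2.5 beats.

2.5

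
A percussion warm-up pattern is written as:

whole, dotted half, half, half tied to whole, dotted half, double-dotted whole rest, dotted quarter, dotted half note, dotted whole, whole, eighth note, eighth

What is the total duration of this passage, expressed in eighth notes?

Working in eighth notes: whole = 8; dotted half = 6; half = 4; half tied to whole (half + whole) = 12; dotted half = 6; double-dotted whole rest = 14; dotted quarter = 3; dotted half note = 6; dotted whole = 12; whole = 8; eighth note = 1; eighth = 1.
Altogether 8 + 6 + 4 + 12 + 6 + 14 + 3 + 6 + 12 + 8 + 1 + 1 = 81 eighth notes.

81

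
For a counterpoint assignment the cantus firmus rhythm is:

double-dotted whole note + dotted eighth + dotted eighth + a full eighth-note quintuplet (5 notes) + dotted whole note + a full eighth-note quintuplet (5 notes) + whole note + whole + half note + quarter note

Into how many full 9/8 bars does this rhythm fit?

6

One bar of 9/8 = 18 sixteenth notes.
Each duration in sixteenth notes: double-dotted whole note = 28; dotted eighth = 3; dotted eighth = 3; a full eighth-note quintuplet (5 notes) (five quintuplet eighths span one half) = 8; dotted whole note = 24; a full eighth-note quintuplet (5 notes) (five quintuplet eighths span one half) = 8; whole note = 16; whole = 16; half note = 8; quarter note = 4.
Sum: 28 + 3 + 3 + 8 + 24 + 8 + 16 + 16 + 8 + 4 = 118.
118 ÷ 18 = 6 complete bars with 10 left over.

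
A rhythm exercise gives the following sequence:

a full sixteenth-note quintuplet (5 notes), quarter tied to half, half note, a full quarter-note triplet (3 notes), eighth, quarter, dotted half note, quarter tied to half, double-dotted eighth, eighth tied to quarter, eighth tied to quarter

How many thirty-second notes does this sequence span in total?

In thirty-second notes: a full sixteenth-note quintuplet (5 notes) (five quintuplet sixteenths span one quarter) = 8; quarter tied to half (quarter + half) = 24; half note = 16; a full quarter-note triplet (3 notes) (three triplet quarters span one half) = 16; eighth = 4; quarter = 8; dotted half note = 24; quarter tied to half (quarter + half) = 24; double-dotted eighth = 7; eighth tied to quarter (eighth + quarter) = 12; eighth tied to quarter (eighth + quarter) = 12.
Adding: 8 + 24 + 16 + 16 + 4 + 8 + 24 + 24 + 7 + 12 + 12 = 155 thirty-second notes.

155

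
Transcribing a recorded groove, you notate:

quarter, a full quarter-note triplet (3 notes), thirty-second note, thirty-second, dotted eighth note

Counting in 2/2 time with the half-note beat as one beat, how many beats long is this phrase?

One half-note beat = 16 thirty-second notes.
Working in thirty-second notes: quarter = 8; a full quarter-note triplet (3 notes) (three triplet quarters span one half) = 16; thirty-second note = 1; thirty-second = 1; dotted eighth note = 6.
Total: 8 + 16 + 1 + 1 + 6 = 32.
32 ÷ 16 = 2 beats.

2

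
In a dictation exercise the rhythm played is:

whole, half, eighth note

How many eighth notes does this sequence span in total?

In eighth notes: whole = 8; half = 4; eighth note = 1.
Adding: 8 + 4 + 1 = 13 eighth notes.

13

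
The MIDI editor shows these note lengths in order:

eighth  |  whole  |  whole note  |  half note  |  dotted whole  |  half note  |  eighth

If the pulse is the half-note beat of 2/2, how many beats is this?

One half-note beat = 4 eighth notes.
In eighth notes: eighth = 1; whole = 8; whole note = 8; half note = 4; dotted whole = 12; half note = 4; eighth = 1.
Altogether 1 + 8 + 8 + 4 + 12 + 4 + 1 = 38.
38 ÷ 4 = 9.5 beats.

9.5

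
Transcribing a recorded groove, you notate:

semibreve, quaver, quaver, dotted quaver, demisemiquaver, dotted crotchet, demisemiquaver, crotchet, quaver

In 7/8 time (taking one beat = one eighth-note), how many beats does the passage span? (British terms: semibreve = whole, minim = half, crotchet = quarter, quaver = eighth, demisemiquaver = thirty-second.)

18

One eighth-note beat = 4 thirty-second notes.
Express everything in thirty-second notes: semibreve = 32; quaver = 4; quaver = 4; dotted quaver = 6; demisemiquaver = 1; dotted crotchet = 12; demisemiquaver = 1; crotchet = 8; quaver = 4.
Total: 32 + 4 + 4 + 6 + 1 + 12 + 1 + 8 + 4 = 72.
72 ÷ 4 = 18 beats.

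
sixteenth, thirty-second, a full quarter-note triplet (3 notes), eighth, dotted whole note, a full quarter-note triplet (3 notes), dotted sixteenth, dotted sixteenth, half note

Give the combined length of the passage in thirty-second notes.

Working in thirty-second notes: sixteenth = 2; thirty-second = 1; a full quarter-note triplet (3 notes) (three triplet quarters span one half) = 16; eighth = 4; dotted whole note = 48; a full quarter-note triplet (3 notes) (three triplet quarters span one half) = 16; dotted sixteenth = 3; dotted sixteenth = 3; half note = 16.
Altogether 2 + 1 + 16 + 4 + 48 + 16 + 3 + 3 + 16 = 109 thirty-second notes.

109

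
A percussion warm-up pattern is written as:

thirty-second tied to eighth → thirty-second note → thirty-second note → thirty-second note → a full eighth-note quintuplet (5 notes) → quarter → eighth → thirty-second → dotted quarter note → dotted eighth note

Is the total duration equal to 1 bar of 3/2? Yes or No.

No

One bar of 3/2 = 48 thirty-second notes.
Convert each value to thirty-second notes: thirty-second tied to eighth (thirty-second + eighth) = 5; thirty-second note = 1; thirty-second note = 1; thirty-second note = 1; a full eighth-note quintuplet (5 notes) (five quintuplet eighths span one half) = 16; quarter = 8; eighth = 4; thirty-second = 1; dotted quarter note = 12; dotted eighth note = 6.
Altogether 5 + 1 + 1 + 1 + 16 + 8 + 4 + 1 + 12 + 6 = 55.
55 exceeds 48, so the answer is No.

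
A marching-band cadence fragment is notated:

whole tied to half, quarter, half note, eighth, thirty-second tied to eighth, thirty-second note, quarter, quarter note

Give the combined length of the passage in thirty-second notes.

In thirty-second notes: whole tied to half (whole + half) = 48; quarter = 8; half note = 16; eighth = 4; thirty-second tied to eighth (thirty-second + eighth) = 5; thirty-second note = 1; quarter = 8; quarter note = 8.
Altogether 48 + 8 + 16 + 4 + 5 + 1 + 8 + 8 = 98 thirty-second notes.

98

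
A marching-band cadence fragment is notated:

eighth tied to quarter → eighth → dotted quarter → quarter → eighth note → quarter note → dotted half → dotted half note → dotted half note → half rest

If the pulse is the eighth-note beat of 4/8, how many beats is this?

One eighth-note beat = 2 sixteenth notes.
In sixteenth notes: eighth tied to quarter (eighth + quarter) = 6; eighth = 2; dotted quarter = 6; quarter = 4; eighth note = 2; quarter note = 4; dotted half = 12; dotted half note = 12; dotted half note = 12; half rest = 8.
Total: 6 + 2 + 6 + 4 + 2 + 4 + 12 + 12 + 12 + 8 = 68.
68 ÷ 2 = 34 beats.

34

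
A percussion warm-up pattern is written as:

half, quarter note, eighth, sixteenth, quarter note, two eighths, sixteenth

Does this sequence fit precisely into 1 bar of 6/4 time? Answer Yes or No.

Yes

One bar of 6/4 = 24 sixteenth notes.
Express everything in sixteenth notes: half = 8; quarter note = 4; eighth = 2; sixteenth = 1; quarter note = 4; eighth = 2; eighth = 2; sixteenth = 1.
Adding: 8 + 4 + 2 + 1 + 4 + 2 + 2 + 1 = 24.
24 equals 24, so the answer is Yes.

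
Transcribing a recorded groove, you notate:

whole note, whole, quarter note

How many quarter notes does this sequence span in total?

9

Each duration in quarter notes: whole note = 4; whole = 4; quarter note = 1.
Total: 4 + 4 + 1 = 9 quarter notes.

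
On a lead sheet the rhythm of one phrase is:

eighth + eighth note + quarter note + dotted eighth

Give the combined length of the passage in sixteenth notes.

Working in sixteenth notes: eighth = 2; eighth note = 2; quarter note = 4; dotted eighth = 3.
Altogether 2 + 2 + 4 + 3 = 11 sixteenth notes.

11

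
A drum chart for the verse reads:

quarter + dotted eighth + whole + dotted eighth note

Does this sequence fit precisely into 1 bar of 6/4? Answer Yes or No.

No

One bar of 6/4 = 24 sixteenth notes.
In sixteenth notes: quarter = 4; dotted eighth = 3; whole = 16; dotted eighth note = 3.
Adding: 4 + 3 + 16 + 3 = 26.
26 exceeds 24, so the answer is No.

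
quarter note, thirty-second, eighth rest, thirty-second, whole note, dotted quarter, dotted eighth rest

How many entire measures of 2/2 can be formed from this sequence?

2

One bar of 2/2 = 32 thirty-second notes.
Working in thirty-second notes: quarter note = 8; thirty-second = 1; eighth rest = 4; thirty-second = 1; whole note = 32; dotted quarter = 12; dotted eighth rest = 6.
Total: 8 + 1 + 4 + 1 + 32 + 12 + 6 = 64.
64 ÷ 32 = 2 complete bars with 0 left over.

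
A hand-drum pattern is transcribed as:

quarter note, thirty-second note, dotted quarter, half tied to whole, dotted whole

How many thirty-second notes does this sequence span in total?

Each duration in thirty-second notes: quarter note = 8; thirty-second note = 1; dotted quarter = 12; half tied to whole (half + whole) = 48; dotted whole = 48.
Total: 8 + 1 + 12 + 48 + 48 = 117 thirty-second notes.

117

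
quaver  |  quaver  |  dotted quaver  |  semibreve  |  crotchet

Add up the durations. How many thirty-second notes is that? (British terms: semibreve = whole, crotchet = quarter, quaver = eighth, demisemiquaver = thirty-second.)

54

In thirty-second notes: quaver = 4; quaver = 4; dotted quaver = 6; semibreve = 32; crotchet = 8.
Altogether 4 + 4 + 6 + 32 + 8 = 54 thirty-second notes.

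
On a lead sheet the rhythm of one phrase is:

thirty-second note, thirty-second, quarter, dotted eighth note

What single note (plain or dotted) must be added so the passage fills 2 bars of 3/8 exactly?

quarter note

2 bars of 3/8 = 24 thirty-second notes.
Convert each value to thirty-second notes: thirty-second note = 1; thirty-second = 1; quarter = 8; dotted eighth note = 6.
Altogether 1 + 1 + 8 + 6 = 16.
Remaining: 24 − 16 = 8 thirty-second notes, which is a quarter note.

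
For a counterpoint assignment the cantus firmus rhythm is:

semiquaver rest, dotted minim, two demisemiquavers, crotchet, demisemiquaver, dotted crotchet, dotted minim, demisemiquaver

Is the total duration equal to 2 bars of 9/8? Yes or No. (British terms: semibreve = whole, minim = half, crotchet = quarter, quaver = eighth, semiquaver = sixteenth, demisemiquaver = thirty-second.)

No

One bar of 9/8 = 36 thirty-second notes, so 2 bars = 72.
Convert each value to thirty-second notes: semiquaver rest = 2; dotted minim = 24; demisemiquaver = 1; demisemiquaver = 1; crotchet = 8; demisemiquaver = 1; dotted crotchet = 12; dotted minim = 24; demisemiquaver = 1.
Total: 2 + 24 + 1 + 1 + 8 + 1 + 12 + 24 + 1 = 74.
74 exceeds 72, so the answer is No.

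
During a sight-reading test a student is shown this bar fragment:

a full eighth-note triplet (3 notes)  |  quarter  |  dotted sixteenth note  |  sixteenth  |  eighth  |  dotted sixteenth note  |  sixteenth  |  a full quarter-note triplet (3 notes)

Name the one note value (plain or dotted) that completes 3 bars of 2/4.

3 bars of 2/4 = 48 thirty-second notes.
Each duration in thirty-second notes: a full eighth-note triplet (3 notes) (three triplet eighths span one quarter) = 8; quarter = 8; dotted sixteenth note = 3; sixteenth = 2; eighth = 4; dotted sixteenth note = 3; sixteenth = 2; a full quarter-note triplet (3 notes) (three triplet quarters span one half) = 16.
Total: 8 + 8 + 3 + 2 + 4 + 3 + 2 + 16 = 46.
Remaining: 48 − 46 = 2 thirty-second notes, which is a sixteenth note.

sixteenth note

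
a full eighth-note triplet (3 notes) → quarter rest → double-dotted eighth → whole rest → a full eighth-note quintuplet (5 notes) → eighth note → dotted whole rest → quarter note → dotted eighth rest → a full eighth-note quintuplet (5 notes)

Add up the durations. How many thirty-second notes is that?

Working in thirty-second notes: a full eighth-note triplet (3 notes) (three triplet eighths span one quarter) = 8; quarter rest = 8; double-dotted eighth = 7; whole rest = 32; a full eighth-note quintuplet (5 notes) (five quintuplet eighths span one half) = 16; eighth note = 4; dotted whole rest = 48; quarter note = 8; dotted eighth rest = 6; a full eighth-note quintuplet (5 notes) (five quintuplet eighths span one half) = 16.
Sum: 8 + 8 + 7 + 32 + 16 + 4 + 48 + 8 + 6 + 16 = 153 thirty-second notes.

153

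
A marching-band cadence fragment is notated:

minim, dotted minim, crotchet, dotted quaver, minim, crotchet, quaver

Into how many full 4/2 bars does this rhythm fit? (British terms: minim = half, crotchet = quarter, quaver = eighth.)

One bar of 4/2 = 32 sixteenth notes.
Working in sixteenth notes: minim = 8; dotted minim = 12; crotchet = 4; dotted quaver = 3; minim = 8; crotchet = 4; quaver = 2.
Altogether 8 + 12 + 4 + 3 + 8 + 4 + 2 = 41.
41 ÷ 32 = 1 complete bar with 9 left over.

1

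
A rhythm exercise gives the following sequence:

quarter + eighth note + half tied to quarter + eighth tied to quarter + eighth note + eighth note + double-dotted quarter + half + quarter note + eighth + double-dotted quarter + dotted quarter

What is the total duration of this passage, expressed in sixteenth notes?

62

Working in sixteenth notes: quarter = 4; eighth note = 2; half tied to quarter (half + quarter) = 12; eighth tied to quarter (eighth + quarter) = 6; eighth note = 2; eighth note = 2; double-dotted quarter = 7; half = 8; quarter note = 4; eighth = 2; double-dotted quarter = 7; dotted quarter = 6.
Sum: 4 + 2 + 12 + 6 + 2 + 2 + 7 + 8 + 4 + 2 + 7 + 6 = 62 sixteenth notes.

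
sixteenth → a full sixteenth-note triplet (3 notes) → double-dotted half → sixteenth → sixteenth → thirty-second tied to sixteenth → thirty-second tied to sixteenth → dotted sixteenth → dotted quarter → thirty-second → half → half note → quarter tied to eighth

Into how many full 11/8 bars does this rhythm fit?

2

One bar of 11/8 = 44 thirty-second notes.
Each duration in thirty-second notes: sixteenth = 2; a full sixteenth-note triplet (3 notes) (three triplet sixteenths span one eighth) = 4; double-dotted half = 28; sixteenth = 2; sixteenth = 2; thirty-second tied to sixteenth (thirty-second + sixteenth) = 3; thirty-second tied to sixteenth (thirty-second + sixteenth) = 3; dotted sixteenth = 3; dotted quarter = 12; thirty-second = 1; half = 16; half note = 16; quarter tied to eighth (quarter + eighth) = 12.
Total: 2 + 4 + 28 + 2 + 2 + 3 + 3 + 3 + 12 + 1 + 16 + 16 + 12 = 104.
104 ÷ 44 = 2 complete bars with 16 left over.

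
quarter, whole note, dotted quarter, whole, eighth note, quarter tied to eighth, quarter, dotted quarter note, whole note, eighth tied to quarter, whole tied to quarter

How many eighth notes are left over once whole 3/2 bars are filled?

One bar of 3/2 = 12 eighth notes.
Working in eighth notes: quarter = 2; whole note = 8; dotted quarter = 3; whole = 8; eighth note = 1; quarter tied to eighth (quarter + eighth) = 3; quarter = 2; dotted quarter note = 3; whole note = 8; eighth tied to quarter (eighth + quarter) = 3; whole tied to quarter (whole + quarter) = 10.
Sum: 2 + 8 + 3 + 8 + 1 + 3 + 2 + 3 + 8 + 3 + 10 = 51.
51 ÷ 12 = 4 complete bars with 3 eighth notes remaining.

3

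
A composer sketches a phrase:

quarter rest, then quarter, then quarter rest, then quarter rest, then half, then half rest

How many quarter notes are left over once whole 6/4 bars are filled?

2

One bar of 6/4 = 6 quarter notes.
Convert each value to quarter notes: quarter rest = 1; quarter = 1; quarter rest = 1; quarter rest = 1; half = 2; half rest = 2.
Altogether 1 + 1 + 1 + 1 + 2 + 2 = 8.
8 ÷ 6 = 1 complete bar with 2 quarter notes remaining.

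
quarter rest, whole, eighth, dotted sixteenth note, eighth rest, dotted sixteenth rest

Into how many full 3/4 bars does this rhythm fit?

2

One bar of 3/4 = 24 thirty-second notes.
Each duration in thirty-second notes: quarter rest = 8; whole = 32; eighth = 4; dotted sixteenth note = 3; eighth rest = 4; dotted sixteenth rest = 3.
Sum: 8 + 32 + 4 + 3 + 4 + 3 = 54.
54 ÷ 24 = 2 complete bars with 6 left over.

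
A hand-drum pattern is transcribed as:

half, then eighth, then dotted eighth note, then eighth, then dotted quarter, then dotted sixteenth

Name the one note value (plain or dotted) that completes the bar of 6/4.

The bar of 6/4 = 48 thirty-second notes.
In thirty-second notes: half = 16; eighth = 4; dotted eighth note = 6; eighth = 4; dotted quarter = 12; dotted sixteenth = 3.
Sum: 16 + 4 + 6 + 4 + 12 + 3 = 45.
Remaining: 48 − 45 = 3 thirty-second notes, which is a dotted sixteenth note.

dotted sixteenth note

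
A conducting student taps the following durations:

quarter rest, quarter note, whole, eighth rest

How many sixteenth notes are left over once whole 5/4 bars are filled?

6

One bar of 5/4 = 10 eighth notes.
In eighth notes: quarter rest = 2; quarter note = 2; whole = 8; eighth rest = 1.
Sum: 2 + 2 + 8 + 1 = 13.
13 ÷ 10 = 1 complete bar with 3 eighth notes remaining = 6 sixteenth notes.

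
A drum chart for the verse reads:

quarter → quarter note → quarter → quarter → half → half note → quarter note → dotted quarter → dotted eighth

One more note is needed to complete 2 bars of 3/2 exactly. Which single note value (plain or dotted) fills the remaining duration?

dotted eighth note

2 bars of 3/2 = 48 sixteenth notes.
Working in sixteenth notes: quarter = 4; quarter note = 4; quarter = 4; quarter = 4; half = 8; half note = 8; quarter note = 4; dotted quarter = 6; dotted eighth = 3.
Total: 4 + 4 + 4 + 4 + 8 + 8 + 4 + 6 + 3 = 45.
Remaining: 48 − 45 = 3 sixteenth notes, which is a dotted eighth note.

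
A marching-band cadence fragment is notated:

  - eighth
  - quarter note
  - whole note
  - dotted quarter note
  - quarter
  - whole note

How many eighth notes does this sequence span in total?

Convert each value to eighth notes: eighth = 1; quarter note = 2; whole note = 8; dotted quarter note = 3; quarter = 2; whole note = 8.
Adding: 1 + 2 + 8 + 3 + 2 + 8 = 24 eighth notes.

24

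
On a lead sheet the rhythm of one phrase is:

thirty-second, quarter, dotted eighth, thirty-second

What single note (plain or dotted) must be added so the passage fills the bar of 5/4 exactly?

The bar of 5/4 = 40 thirty-second notes.
Working in thirty-second notes: thirty-second = 1; quarter = 8; dotted eighth = 6; thirty-second = 1.
Total: 1 + 8 + 6 + 1 = 16.
Remaining: 40 − 16 = 24 thirty-second notes, which is a dotted half note.

dotted half note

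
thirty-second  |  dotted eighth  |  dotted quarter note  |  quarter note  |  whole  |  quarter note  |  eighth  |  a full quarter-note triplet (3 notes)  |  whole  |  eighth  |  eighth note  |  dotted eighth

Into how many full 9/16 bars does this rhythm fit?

One bar of 9/16 = 18 thirty-second notes.
Express everything in thirty-second notes: thirty-second = 1; dotted eighth = 6; dotted quarter note = 12; quarter note = 8; whole = 32; quarter note = 8; eighth = 4; a full quarter-note triplet (3 notes) (three triplet quarters span one half) = 16; whole = 32; eighth = 4; eighth note = 4; dotted eighth = 6.
Altogether 1 + 6 + 12 + 8 + 32 + 8 + 4 + 16 + 32 + 4 + 4 + 6 = 133.
133 ÷ 18 = 7 complete bars with 7 left over.

7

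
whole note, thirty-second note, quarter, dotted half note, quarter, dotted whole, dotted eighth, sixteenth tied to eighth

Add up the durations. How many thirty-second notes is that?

Working in thirty-second notes: whole note = 32; thirty-second note = 1; quarter = 8; dotted half note = 24; quarter = 8; dotted whole = 48; dotted eighth = 6; sixteenth tied to eighth (sixteenth + eighth) = 6.
Total: 32 + 1 + 8 + 24 + 8 + 48 + 6 + 6 = 133 thirty-second notes.

133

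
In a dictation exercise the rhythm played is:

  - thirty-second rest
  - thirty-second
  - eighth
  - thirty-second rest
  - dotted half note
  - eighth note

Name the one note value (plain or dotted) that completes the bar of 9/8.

thirty-second note

The bar of 9/8 = 36 thirty-second notes.
Working in thirty-second notes: thirty-second rest = 1; thirty-second = 1; eighth = 4; thirty-second rest = 1; dotted half note = 24; eighth note = 4.
Sum: 1 + 1 + 4 + 1 + 24 + 4 = 35.
Remaining: 36 − 35 = 1 thirty-second note, which is a thirty-second note.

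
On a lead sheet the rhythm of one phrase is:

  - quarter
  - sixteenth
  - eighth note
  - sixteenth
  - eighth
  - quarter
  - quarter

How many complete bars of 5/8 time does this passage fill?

1

One bar of 5/8 = 10 sixteenth notes.
In sixteenth notes: quarter = 4; sixteenth = 1; eighth note = 2; sixteenth = 1; eighth = 2; quarter = 4; quarter = 4.
Adding: 4 + 1 + 2 + 1 + 2 + 4 + 4 = 18.
18 ÷ 10 = 1 complete bar with 8 left over.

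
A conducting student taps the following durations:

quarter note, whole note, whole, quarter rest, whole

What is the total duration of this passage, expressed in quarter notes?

14

In quarter notes: quarter note = 1; whole note = 4; whole = 4; quarter rest = 1; whole = 4.
Sum: 1 + 4 + 4 + 1 + 4 = 14 quarter notes.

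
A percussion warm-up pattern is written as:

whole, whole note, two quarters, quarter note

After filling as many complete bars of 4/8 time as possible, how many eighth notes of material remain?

2

One bar of 4/8 = 2 quarter notes.
Each duration in quarter notes: whole = 4; whole note = 4; quarter = 1; quarter = 1; quarter note = 1.
Altogether 4 + 4 + 1 + 1 + 1 = 11.
11 ÷ 2 = 5 complete bars with 1 quarter note remaining = 2 eighth notes.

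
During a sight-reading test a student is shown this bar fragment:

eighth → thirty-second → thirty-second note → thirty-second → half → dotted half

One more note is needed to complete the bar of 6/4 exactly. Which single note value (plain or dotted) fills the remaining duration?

The bar of 6/4 = 48 thirty-second notes.
Working in thirty-second notes: eighth = 4; thirty-second = 1; thirty-second note = 1; thirty-second = 1; half = 16; dotted half = 24.
Total: 4 + 1 + 1 + 1 + 16 + 24 = 47.
Remaining: 48 − 47 = 1 thirty-second note, which is a thirty-second note.

thirty-second note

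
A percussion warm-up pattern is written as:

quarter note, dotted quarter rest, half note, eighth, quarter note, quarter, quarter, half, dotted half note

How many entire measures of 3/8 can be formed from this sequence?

One bar of 3/8 = 3 eighth notes.
Working in eighth notes: quarter note = 2; dotted quarter rest = 3; half note = 4; eighth = 1; quarter note = 2; quarter = 2; quarter = 2; half = 4; dotted half note = 6.
Total: 2 + 3 + 4 + 1 + 2 + 2 + 2 + 4 + 6 = 26.
26 ÷ 3 = 8 complete bars with 2 left over.

8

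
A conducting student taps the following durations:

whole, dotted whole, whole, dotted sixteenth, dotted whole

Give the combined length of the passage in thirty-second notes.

163

Convert each value to thirty-second notes: whole = 32; dotted whole = 48; whole = 32; dotted sixteenth = 3; dotted whole = 48.
Sum: 32 + 48 + 32 + 3 + 48 = 163 thirty-second notes.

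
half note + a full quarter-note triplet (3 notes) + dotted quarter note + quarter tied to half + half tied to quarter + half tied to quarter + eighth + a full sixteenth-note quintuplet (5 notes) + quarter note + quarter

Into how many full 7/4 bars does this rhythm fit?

2

One bar of 7/4 = 14 eighth notes.
Working in eighth notes: half note = 4; a full quarter-note triplet (3 notes) (three triplet quarters span one half) = 4; dotted quarter note = 3; quarter tied to half (quarter + half) = 6; half tied to quarter (half + quarter) = 6; half tied to quarter (half + quarter) = 6; eighth = 1; a full sixteenth-note quintuplet (5 notes) (five quintuplet sixteenths span one quarter) = 2; quarter note = 2; quarter = 2.
Sum: 4 + 4 + 3 + 6 + 6 + 6 + 1 + 2 + 2 + 2 = 36.
36 ÷ 14 = 2 complete bars with 8 left over.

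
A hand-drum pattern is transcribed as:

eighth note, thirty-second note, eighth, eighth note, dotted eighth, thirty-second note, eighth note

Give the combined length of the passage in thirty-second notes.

Convert each value to thirty-second notes: eighth note = 4; thirty-second note = 1; eighth = 4; eighth note = 4; dotted eighth = 6; thirty-second note = 1; eighth note = 4.
Total: 4 + 1 + 4 + 4 + 6 + 1 + 4 = 24 thirty-second notes.

24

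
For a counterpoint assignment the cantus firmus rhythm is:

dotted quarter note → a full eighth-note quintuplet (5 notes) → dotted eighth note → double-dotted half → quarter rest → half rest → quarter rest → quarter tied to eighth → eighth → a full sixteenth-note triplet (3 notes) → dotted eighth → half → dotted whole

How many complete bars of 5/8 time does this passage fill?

One bar of 5/8 = 10 sixteenth notes.
Convert each value to sixteenth notes: dotted quarter note = 6; a full eighth-note quintuplet (5 notes) (five quintuplet eighths span one half) = 8; dotted eighth note = 3; double-dotted half = 14; quarter rest = 4; half rest = 8; quarter rest = 4; quarter tied to eighth (quarter + eighth) = 6; eighth = 2; a full sixteenth-note triplet (3 notes) (three triplet sixteenths span one eighth) = 2; dotted eighth = 3; half = 8; dotted whole = 24.
Sum: 6 + 8 + 3 + 14 + 4 + 8 + 4 + 6 + 2 + 2 + 3 + 8 + 24 = 92.
92 ÷ 10 = 9 complete bars with 2 left over.

9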